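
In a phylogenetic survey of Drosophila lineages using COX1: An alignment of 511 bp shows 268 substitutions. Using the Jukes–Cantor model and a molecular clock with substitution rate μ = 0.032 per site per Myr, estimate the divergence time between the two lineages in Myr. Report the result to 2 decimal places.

14.08

p = 268/511 ≈ 0.524462.
d = −(3/4) ln(1 − 4p/3) = −0.75 ln(1 − 0.699283) = −0.75 ln(0.300717)
  = −0.75 × (-1.201586) = 0.901190 substitutions/site.
Under a molecular clock d = 2μt, so t = d/(2μ) = 0.901190 / (2 × 0.032) = 14.08 Myr.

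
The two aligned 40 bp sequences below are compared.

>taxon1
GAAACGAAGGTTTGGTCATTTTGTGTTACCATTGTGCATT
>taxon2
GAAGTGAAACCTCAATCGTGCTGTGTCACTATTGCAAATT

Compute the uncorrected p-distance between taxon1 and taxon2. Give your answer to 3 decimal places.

The sequences differ at 16 of 40 positions.
p = 16/40 = 0.400.

0.400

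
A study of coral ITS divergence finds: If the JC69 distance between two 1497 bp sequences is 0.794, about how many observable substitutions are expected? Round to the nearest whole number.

733

Invert JC69: p = (3/4)(1 − e^(−4d/3)) = 0.75 × (1 − e^(-1.058667)) = 0.75 × (1 − 0.346918) = 0.489812.
Expected differing sites = pL ≈ 0.489812 × 1497 = 733.248564 ≈ 733.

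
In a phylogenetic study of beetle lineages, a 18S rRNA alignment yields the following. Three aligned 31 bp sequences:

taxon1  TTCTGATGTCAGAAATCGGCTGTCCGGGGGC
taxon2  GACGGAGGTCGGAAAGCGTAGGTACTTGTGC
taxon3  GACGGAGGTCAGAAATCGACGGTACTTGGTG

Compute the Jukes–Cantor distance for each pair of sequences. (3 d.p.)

d(taxon1,taxon2) = 0.614, d(taxon1,taxon3) = 0.481, d(taxon2,taxon3) = 0.269

taxon1–taxon2: 13/31 sites differ → p ≈ 0.419355, d = −0.75 ln(1 − 0.55914) = 0.614271 ≈ 0.614.
taxon1–taxon3: 11/31 sites differ → p ≈ 0.354839, d = −0.75 ln(1 − 0.473119) = 0.480585 ≈ 0.481.
taxon2–taxon3: 7/31 sites differ → p ≈ 0.225806, d = −0.75 ln(1 − 0.301075) = 0.268659 ≈ 0.269.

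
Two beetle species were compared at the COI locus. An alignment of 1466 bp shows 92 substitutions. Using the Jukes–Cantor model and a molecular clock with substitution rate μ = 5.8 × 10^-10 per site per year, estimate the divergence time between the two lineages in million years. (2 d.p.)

p = 92/1466 ≈ 0.062756.
d = −(3/4) ln(1 − 4p/3) = −0.75 ln(1 − 0.083675) = −0.75 ln(0.916325)
  = −0.75 × (-0.087384) = 0.065538 substitutions/site.
Under a molecular clock d = 2μt, so t = d/(2μ) = 0.065538 / (2 × 5.8 × 10^-10) = 56.50 million years.

56.50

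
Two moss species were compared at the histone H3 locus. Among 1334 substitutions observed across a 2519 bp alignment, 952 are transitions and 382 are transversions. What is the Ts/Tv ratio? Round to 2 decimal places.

2.49

R = 952/382 = 2.492146… ≈ 2.49 (to 2 d.p.).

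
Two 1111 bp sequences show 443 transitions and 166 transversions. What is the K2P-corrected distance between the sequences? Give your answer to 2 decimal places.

P = 443/1111 ≈ 0.39874 and Q = 166/1111 ≈ 0.149415.
Under the Kimura two-parameter model, d = −½ ln(1 − 2P − Q) − ¼ ln(1 − 2Q).
1 − 2P − Q = 0.053105, giving −½ ln(0.053105) = 1.467742.
1 − 2Q = 0.70117, giving −¼ ln(0.70117) = 0.088751.
d = 1.467742 + 0.088751 = 1.556493.

1.56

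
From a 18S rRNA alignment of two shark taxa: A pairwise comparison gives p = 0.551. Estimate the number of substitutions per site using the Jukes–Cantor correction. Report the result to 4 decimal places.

0.9951

d = −(3/4) ln(1 − 4p/3) = −0.75 ln(1 − 0.734667) = −0.75 ln(0.265333)
  = −0.75 × (-1.326770) = 0.995078 substitutions/site.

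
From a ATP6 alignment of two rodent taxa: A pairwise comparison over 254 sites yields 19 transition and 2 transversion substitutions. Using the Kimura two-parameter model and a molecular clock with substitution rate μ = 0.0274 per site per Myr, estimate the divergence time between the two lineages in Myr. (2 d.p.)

P = 19/254 ≈ 0.074803 and Q = 2/254 ≈ 0.007874.
Under the Kimura two-parameter model, d = −½ ln(1 − 2P − Q) − ¼ ln(1 − 2Q).
1 − 2P − Q = 0.84252, giving −½ ln(0.84252) = 0.085679.
1 − 2Q = 0.984252, giving −¼ ln(0.984252) = 0.003968.
d = 0.085679 + 0.003968 = 0.089647.
Under a molecular clock d = 2μt, so t = d/(2μ) = 0.089647 / (2 × 0.0274) = 1.64 Myr.

1.64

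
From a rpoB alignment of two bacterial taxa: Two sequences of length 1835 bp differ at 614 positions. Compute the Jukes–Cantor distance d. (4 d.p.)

p = 614/1835 ≈ 0.334605.
d = −(3/4) ln(1 − 4p/3) = −0.75 ln(1 − 0.44614) = −0.75 ln(0.55386)
  = −0.75 × (-0.590843) = 0.443132 substitutions/site.

0.4431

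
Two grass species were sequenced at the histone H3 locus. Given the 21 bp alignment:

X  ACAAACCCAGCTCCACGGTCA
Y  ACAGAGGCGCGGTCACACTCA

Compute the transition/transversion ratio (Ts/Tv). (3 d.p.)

0.667

Transitions are A↔G and C↔T; transversions are all other mismatches.
Transitions: 4. Transversions: 6.
R = 4/6 = 0.666666… ≈ 0.667 (to 3 d.p.).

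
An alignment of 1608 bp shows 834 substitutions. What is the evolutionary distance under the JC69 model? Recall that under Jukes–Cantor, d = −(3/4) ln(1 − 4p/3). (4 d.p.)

0.8821

p = 834/1608 ≈ 0.518657.
d = −(3/4) ln(1 − 4p/3) = −0.75 ln(1 − 0.691543) = −0.75 ln(0.308457)
  = −0.75 × (-1.176173) = 0.882130 substitutions/site.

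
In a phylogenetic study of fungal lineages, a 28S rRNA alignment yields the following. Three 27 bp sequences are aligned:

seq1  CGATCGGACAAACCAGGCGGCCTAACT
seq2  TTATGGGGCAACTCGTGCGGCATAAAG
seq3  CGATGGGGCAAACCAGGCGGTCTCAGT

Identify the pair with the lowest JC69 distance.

seq1–seq2: 11/27 differ, p = 0.407, d = 0.588.
seq1–seq3: 5/27 differ, p = 0.185, d = 0.213.
seq2–seq3: 11/27 differ, p = 0.407, d = 0.588.
The smallest distance is between seq1 and seq3.

seq1 and seq3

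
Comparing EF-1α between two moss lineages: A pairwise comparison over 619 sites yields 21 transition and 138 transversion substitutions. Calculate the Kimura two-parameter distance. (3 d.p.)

P = 21/619 ≈ 0.033926 and Q = 138/619 ≈ 0.22294.
Under the Kimura two-parameter model, d = −½ ln(1 − 2P − Q) − ¼ ln(1 − 2Q).
1 − 2P − Q = 0.709208, giving −½ ln(0.709208) = 0.171803.
1 − 2Q = 0.55412, giving −¼ ln(0.55412) = 0.147594.
d = 0.171803 + 0.147594 = 0.319397.

0.319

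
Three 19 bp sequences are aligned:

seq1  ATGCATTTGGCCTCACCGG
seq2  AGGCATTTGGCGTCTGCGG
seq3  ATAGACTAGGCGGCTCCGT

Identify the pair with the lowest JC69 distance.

seq1–seq2: 4/19 differ, p = 0.211, d = 0.247.
seq1–seq3: 8/19 differ, p = 0.421, d = 0.618.
seq2–seq3: 8/19 differ, p = 0.421, d = 0.618.
The smallest distance is between seq1 and seq2.

seq1 and seq2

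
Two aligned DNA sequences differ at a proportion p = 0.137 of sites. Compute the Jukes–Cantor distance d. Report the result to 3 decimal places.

d = −(3/4) ln(1 − 4p/3) = −0.75 ln(1 − 0.182667) = −0.75 ln(0.817333)
  = −0.75 × (-0.201709) = 0.151282 substitutions/site.

0.151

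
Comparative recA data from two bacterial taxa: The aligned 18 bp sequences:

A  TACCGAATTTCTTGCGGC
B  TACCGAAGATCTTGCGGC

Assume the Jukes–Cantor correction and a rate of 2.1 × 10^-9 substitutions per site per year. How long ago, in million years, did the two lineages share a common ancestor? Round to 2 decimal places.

The sequences differ at 2 of 18 sites (8, 9), so p = 2/18 ≈ 0.111111.
d = −(3/4) ln(1 − 4p/3) = −0.75 ln(1 − 0.148148) = −0.75 ln(0.851852)
  = −0.75 × (-0.160342) = 0.120257 substitutions/site.
Under a molecular clock d = 2μt, so t = d/(2μ) = 0.120257 / (2 × 2.1 × 10^-9) = 28.63 million years.

28.63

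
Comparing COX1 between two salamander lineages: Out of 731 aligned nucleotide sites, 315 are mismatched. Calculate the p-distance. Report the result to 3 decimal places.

0.431

p = 315/731 = 0.430916… ≈ 0.431 (to 3 d.p.).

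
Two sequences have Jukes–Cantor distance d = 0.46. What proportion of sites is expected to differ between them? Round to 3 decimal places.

0.344

p = (3/4)(1 − e^(−4d/3)) = 0.75 × (1 − e^(-0.613333)) = 0.75 × (1 − 0.541543) = 0.343843.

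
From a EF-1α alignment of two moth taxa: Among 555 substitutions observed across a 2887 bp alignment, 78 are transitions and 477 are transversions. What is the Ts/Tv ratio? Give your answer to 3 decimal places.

R = 78/477 = 0.163522… ≈ 0.164 (to 3 d.p.).

0.164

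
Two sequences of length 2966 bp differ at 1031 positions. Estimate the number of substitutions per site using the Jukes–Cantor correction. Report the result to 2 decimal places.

p = 1031/2966 ≈ 0.347606.
d = −(3/4) ln(1 − 4p/3) = −0.75 ln(1 − 0.463475) = −0.75 ln(0.536525)
  = −0.75 × (-0.622642) = 0.466982 substitutions/site.

0.47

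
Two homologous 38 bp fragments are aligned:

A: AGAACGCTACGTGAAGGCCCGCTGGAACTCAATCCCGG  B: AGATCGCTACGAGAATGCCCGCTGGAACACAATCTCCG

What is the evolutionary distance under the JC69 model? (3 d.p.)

0.177

The sequences differ at 6 of 38 sites (4, 12, 16, 29, 35, 37), so p = 6/38 ≈ 0.157895.
d = −(3/4) ln(1 − 4p/3) = −0.75 ln(1 − 0.210527) = −0.75 ln(0.789473)
  = −0.75 × (-0.236390) = 0.177293 substitutions/site.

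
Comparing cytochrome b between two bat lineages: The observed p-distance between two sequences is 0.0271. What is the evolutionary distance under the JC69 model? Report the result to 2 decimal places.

d = −(3/4) ln(1 − 4p/3) = −0.75 ln(1 − 0.036133) = −0.75 ln(0.963867)
  = −0.75 × (-0.036802) = 0.027602 substitutions/site.

0.03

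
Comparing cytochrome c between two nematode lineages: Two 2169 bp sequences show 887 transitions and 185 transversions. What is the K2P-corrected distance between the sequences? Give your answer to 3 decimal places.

P = 887/2169 ≈ 0.408944 and Q = 185/2169 ≈ 0.085293.
Under the Kimura two-parameter model, d = −½ ln(1 − 2P − Q) − ¼ ln(1 − 2Q).
1 − 2P − Q = 0.096819, giving −½ ln(0.096819) = 1.167456.
1 − 2Q = 0.829414, giving −¼ ln(0.829414) = 0.046759.
d = 1.167456 + 0.046759 = 1.214215.

1.214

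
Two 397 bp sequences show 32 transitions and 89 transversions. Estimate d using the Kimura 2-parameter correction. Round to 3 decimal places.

0.392

P = 32/397 ≈ 0.080605 and Q = 89/397 ≈ 0.224181.
Under the Kimura two-parameter model, d = −½ ln(1 − 2P − Q) − ¼ ln(1 − 2Q).
1 − 2P − Q = 0.614609, giving −½ ln(0.614609) = 0.243384.
1 − 2Q = 0.551638, giving −¼ ln(0.551638) = 0.148716.
d = 0.243384 + 0.148716 = 0.392100.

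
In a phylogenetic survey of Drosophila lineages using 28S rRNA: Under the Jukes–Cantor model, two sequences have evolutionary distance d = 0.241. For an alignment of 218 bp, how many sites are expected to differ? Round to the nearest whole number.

45

Invert JC69: p = (3/4)(1 − e^(−4d/3)) = 0.75 × (1 − e^(-0.321333)) = 0.75 × (1 − 0.725182) = 0.206114.
Expected differing sites = pL ≈ 0.206114 × 218 = 44.932852 ≈ 45.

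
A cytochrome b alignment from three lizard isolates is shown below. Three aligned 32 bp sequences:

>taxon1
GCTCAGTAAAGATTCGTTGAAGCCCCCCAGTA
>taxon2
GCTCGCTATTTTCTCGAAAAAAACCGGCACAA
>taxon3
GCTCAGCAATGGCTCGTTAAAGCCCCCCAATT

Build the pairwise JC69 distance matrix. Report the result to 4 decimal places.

d(taxon1,taxon2) = 0.8240, d(taxon1,taxon3) = 0.2586, d(taxon2,taxon3) = 0.7356

taxon1–taxon2: 16/32 sites differ → p = 0.5, d = −0.75 ln(1 − 0.666667) = 0.823960 ≈ 0.8240.
taxon1–taxon3: 7/32 sites differ → p = 0.21875, d = −0.75 ln(1 − 0.291667) = 0.258631 ≈ 0.2586.
taxon2–taxon3: 15/32 sites differ → p = 0.46875, d = −0.75 ln(1 − 0.625) = 0.735622 ≈ 0.7356.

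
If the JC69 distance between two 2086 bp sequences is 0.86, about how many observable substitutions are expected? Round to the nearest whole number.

Invert JC69: p = (3/4)(1 − e^(−4d/3)) = 0.75 × (1 − e^(-1.146667)) = 0.75 × (1 − 0.317694) = 0.511730.
Expected differing sites = pL ≈ 0.511730 × 2086 = 1067.46878 ≈ 1067.

1067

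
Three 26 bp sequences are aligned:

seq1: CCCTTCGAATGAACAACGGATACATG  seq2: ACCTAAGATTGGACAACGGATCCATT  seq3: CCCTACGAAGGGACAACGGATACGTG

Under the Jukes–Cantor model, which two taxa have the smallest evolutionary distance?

seq1 and seq3

seq1–seq2: 7/26 differ, p = 0.269, d = 0.334.
seq1–seq3: 4/26 differ, p = 0.154, d = 0.172.
seq2–seq3: 7/26 differ, p = 0.269, d = 0.334.
The smallest distance is between seq1 and seq3.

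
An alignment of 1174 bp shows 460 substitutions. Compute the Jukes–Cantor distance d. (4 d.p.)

0.5543

p = 460/1174 ≈ 0.391823.
d = −(3/4) ln(1 − 4p/3) = −0.75 ln(1 − 0.522431) = −0.75 ln(0.477569)
  = −0.75 × (-0.739047) = 0.554285 substitutions/site.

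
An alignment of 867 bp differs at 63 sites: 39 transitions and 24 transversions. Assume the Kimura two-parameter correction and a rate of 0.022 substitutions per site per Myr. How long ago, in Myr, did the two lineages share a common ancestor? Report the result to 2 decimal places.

P = 39/867 ≈ 0.044983 and Q = 24/867 ≈ 0.027682.
Under the Kimura two-parameter model, d = −½ ln(1 − 2P − Q) − ¼ ln(1 − 2Q).
1 − 2P − Q = 0.882352, giving −½ ln(0.882352) = 0.062582.
1 − 2Q = 0.944636, giving −¼ ln(0.944636) = 0.014239.
d = 0.062582 + 0.014239 = 0.076821.
Under a molecular clock d = 2μt, so t = d/(2μ) = 0.076821 / (2 × 0.022) = 1.75 Myr.

1.75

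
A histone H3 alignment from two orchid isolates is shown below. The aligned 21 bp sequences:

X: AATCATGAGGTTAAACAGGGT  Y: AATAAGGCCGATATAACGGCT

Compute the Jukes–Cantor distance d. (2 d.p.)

The sequences differ at 9 of 21 sites (4, 6, 8, 9, 11, 14, 16, 17, 20), so p = 9/21 ≈ 0.428571.
d = −(3/4) ln(1 − 4p/3) = −0.75 ln(1 − 0.571428) = −0.75 ln(0.428572)
  = −0.75 × (-0.847297) = 0.635473 substitutions/site.

0.64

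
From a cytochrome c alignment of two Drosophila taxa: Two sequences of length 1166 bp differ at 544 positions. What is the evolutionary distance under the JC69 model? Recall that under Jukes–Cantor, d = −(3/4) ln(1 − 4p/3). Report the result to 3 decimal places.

0.730

p = 544/1166 ≈ 0.466552.
d = −(3/4) ln(1 − 4p/3) = −0.75 ln(1 − 0.622069) = −0.75 ln(0.377931)
  = −0.75 × (-0.973044) = 0.729783 substitutions/site.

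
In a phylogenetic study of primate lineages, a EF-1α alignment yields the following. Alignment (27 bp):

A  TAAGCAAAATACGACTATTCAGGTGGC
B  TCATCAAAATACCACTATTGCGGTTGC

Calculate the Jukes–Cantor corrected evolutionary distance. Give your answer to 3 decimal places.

The sequences differ at 6 of 27 sites (2, 4, 13, 20, 21, 25), so p = 6/27 ≈ 0.222222.
d = −(3/4) ln(1 − 4p/3) = −0.75 ln(1 − 0.296296) = −0.75 ln(0.703704)
  = −0.75 × (-0.351397) = 0.263548 substitutions/site.

0.264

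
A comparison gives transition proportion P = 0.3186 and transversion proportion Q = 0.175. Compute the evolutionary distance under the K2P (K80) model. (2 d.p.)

0.94

Under the Kimura two-parameter model, d = −½ ln(1 − 2P − Q) − ¼ ln(1 − 2Q).
1 − 2P − Q = 0.1878, giving −½ ln(0.1878) = 0.836189.
1 − 2Q = 0.65, giving −¼ ln(0.65) = 0.107696.
d = 0.836189 + 0.107696 = 0.943885.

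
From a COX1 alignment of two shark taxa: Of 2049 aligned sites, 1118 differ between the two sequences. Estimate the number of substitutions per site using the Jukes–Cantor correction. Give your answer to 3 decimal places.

p = 1118/2049 ≈ 0.545632.
d = −(3/4) ln(1 − 4p/3) = −0.75 ln(1 − 0.727509) = −0.75 ln(0.272491)
  = −0.75 × (-1.300150) = 0.975113 substitutions/site.

0.975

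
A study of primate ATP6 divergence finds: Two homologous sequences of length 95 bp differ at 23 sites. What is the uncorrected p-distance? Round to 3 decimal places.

p = 23/95 = 0.242105… ≈ 0.242 (to 3 d.p.).

0.242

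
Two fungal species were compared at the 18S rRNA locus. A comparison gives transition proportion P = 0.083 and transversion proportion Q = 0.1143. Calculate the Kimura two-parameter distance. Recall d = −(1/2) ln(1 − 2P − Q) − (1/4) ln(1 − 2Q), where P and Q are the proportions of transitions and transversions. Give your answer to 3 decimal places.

0.229

Under the Kimura two-parameter model, d = −½ ln(1 − 2P − Q) − ¼ ln(1 − 2Q).
1 − 2P − Q = 0.7197, giving −½ ln(0.7197) = 0.164460.
1 − 2Q = 0.7714, giving −¼ ln(0.7714) = 0.064887.
d = 0.164460 + 0.064887 = 0.229347.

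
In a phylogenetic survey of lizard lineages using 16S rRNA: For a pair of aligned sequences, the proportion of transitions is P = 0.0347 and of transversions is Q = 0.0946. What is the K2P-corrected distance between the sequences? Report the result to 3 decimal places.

0.142

Under the Kimura two-parameter model, d = −½ ln(1 − 2P − Q) − ¼ ln(1 − 2Q).
1 − 2P − Q = 0.836, giving −½ ln(0.836) = 0.089563.
1 − 2Q = 0.8108, giving −¼ ln(0.8108) = 0.052433.
d = 0.089563 + 0.052433 = 0.141996.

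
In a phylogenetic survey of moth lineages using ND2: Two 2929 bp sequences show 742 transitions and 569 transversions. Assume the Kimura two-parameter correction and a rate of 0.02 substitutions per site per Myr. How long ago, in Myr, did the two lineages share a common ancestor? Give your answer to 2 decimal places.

18.16

P = 742/2929 ≈ 0.253329 and Q = 569/2929 ≈ 0.194264.
Under the Kimura two-parameter model, d = −½ ln(1 − 2P − Q) − ¼ ln(1 − 2Q).
1 − 2P − Q = 0.299078, giving −½ ln(0.299078) = 0.603525.
1 − 2Q = 0.611472, giving −¼ ln(0.611472) = 0.122972.
d = 0.603525 + 0.122972 = 0.726497.
Under a molecular clock d = 2μt, so t = d/(2μ) = 0.726497 / (2 × 0.02) = 18.16 Myr.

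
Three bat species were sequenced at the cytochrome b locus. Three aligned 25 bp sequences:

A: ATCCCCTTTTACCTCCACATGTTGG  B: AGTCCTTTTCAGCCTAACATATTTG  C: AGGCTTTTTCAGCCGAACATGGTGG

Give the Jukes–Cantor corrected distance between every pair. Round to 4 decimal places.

A–B: 10/25 sites differ → p = 0.4, d = −0.75 ln(1 − 0.533333) = 0.571605 ≈ 0.5716.
A–C: 10/25 sites differ → p = 0.4, d = −0.75 ln(1 − 0.533333) = 0.571605 ≈ 0.5716.
B–C: 6/25 sites differ → p = 0.24, d = −0.75 ln(1 − 0.32) = 0.289247 ≈ 0.2892.

d(A,B) = 0.5716, d(A,C) = 0.5716, d(B,C) = 0.2892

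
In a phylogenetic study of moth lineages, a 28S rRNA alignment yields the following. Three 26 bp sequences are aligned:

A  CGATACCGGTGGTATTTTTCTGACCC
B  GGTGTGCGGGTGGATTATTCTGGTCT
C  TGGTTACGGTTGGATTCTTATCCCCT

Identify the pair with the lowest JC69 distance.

A–B: 12/26 differ, p = 0.462, d = 0.717.
A–C: 11/26 differ, p = 0.423, d = 0.623.
B–C: 10/26 differ, p = 0.385, d = 0.539.
The smallest distance is between B and C.

B and C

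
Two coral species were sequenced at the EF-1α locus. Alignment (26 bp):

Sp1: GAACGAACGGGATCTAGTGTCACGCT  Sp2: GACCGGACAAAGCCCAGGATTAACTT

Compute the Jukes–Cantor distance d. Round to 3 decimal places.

0.949

The sequences differ at 14 of 26 sites, so p = 14/26 ≈ 0.538462.
d = −(3/4) ln(1 − 4p/3) = −0.75 ln(1 − 0.717949) = −0.75 ln(0.282051)
  = −0.75 × (-1.265667) = 0.949250 substitutions/site.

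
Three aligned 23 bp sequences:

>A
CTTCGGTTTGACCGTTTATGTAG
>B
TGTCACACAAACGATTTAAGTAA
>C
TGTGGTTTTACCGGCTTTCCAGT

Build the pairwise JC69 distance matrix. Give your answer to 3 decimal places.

d(A,B) = 0.892, d(A,C) = 1.252, d(B,C) = 1.528

A–B: 12/23 sites differ → p ≈ 0.521739, d = −0.75 ln(1 − 0.695652) = 0.892188 ≈ 0.892.
A–C: 14/23 sites differ → p ≈ 0.608696, d = −0.75 ln(1 − 0.811595) = 1.251871 ≈ 1.252.
B–C: 15/23 sites differ → p ≈ 0.652174, d = −0.75 ln(1 − 0.869565) = 1.527660 ≈ 1.528.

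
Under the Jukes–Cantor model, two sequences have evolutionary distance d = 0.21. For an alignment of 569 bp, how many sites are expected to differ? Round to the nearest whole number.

Invert JC69: p = (3/4)(1 − e^(−4d/3)) = 0.75 × (1 − e^(-0.28)) = 0.75 × (1 − 0.755784) = 0.183162.
Expected differing sites = pL ≈ 0.183162 × 569 = 104.219178 ≈ 104.

104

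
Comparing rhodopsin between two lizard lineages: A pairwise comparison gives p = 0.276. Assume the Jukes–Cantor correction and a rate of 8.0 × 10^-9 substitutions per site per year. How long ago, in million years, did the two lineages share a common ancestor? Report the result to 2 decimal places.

21.51

d = −(3/4) ln(1 − 4p/3) = −0.75 ln(1 − 0.368) = −0.75 ln(0.632)
  = −0.75 × (-0.458866) = 0.344150 substitutions/site.
Under a molecular clock d = 2μt, so t = d/(2μ) = 0.344150 / (2 × 8.0 × 10^-9) = 21.51 million years.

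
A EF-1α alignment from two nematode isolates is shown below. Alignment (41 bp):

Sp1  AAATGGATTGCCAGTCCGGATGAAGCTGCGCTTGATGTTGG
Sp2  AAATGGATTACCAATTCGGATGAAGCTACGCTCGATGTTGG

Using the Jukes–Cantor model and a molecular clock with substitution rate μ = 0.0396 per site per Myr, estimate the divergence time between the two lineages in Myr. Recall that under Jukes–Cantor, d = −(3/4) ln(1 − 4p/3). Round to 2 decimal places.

1.68

The sequences differ at 5 of 41 sites (10, 14, 16, 28, 33), so p = 5/41 ≈ 0.121951.
d = −(3/4) ln(1 − 4p/3) = −0.75 ln(1 − 0.162601) = −0.75 ln(0.837399)
  = −0.75 × (-0.177455) = 0.133091 substitutions/site.
Under a molecular clock d = 2μt, so t = d/(2μ) = 0.133091 / (2 × 0.0396) = 1.68 Myr.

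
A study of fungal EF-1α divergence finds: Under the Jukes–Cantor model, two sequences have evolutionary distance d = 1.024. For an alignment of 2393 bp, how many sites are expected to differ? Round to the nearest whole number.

Invert JC69: p = (3/4)(1 − e^(−4d/3)) = 0.75 × (1 − e^(-1.365333)) = 0.75 × (1 − 0.255296) = 0.558528.
Expected differing sites = pL ≈ 0.558528 × 2393 = 1336.557504 ≈ 1337.

1337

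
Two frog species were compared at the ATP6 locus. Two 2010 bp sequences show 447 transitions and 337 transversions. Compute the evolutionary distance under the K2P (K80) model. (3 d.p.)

0.576

P = 447/2010 ≈ 0.222388 and Q = 337/2010 ≈ 0.167662.
Under the Kimura two-parameter model, d = −½ ln(1 − 2P − Q) − ¼ ln(1 − 2Q).
1 − 2P − Q = 0.387562, giving −½ ln(0.387562) = 0.473940.
1 − 2Q = 0.664676, giving −¼ ln(0.664676) = 0.102114.
d = 0.473940 + 0.102114 = 0.576054.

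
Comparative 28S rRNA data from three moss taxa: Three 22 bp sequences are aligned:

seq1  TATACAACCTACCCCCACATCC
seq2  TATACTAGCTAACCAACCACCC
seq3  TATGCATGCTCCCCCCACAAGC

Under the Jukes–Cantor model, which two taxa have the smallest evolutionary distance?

seq1 and seq3

seq1–seq2: 7/22 differ, p = 0.318, d = 0.414.
seq1–seq3: 6/22 differ, p = 0.273, d = 0.339.
seq2–seq3: 10/22 differ, p = 0.455, d = 0.699.
The smallest distance is between seq1 and seq3.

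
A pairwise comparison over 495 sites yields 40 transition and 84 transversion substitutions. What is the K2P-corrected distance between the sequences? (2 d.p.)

P = 40/495 ≈ 0.080808 and Q = 84/495 ≈ 0.169697.
Under the Kimura two-parameter model, d = −½ ln(1 − 2P − Q) − ¼ ln(1 − 2Q).
1 − 2P − Q = 0.668687, giving −½ ln(0.668687) = 0.201220.
1 − 2Q = 0.660606, giving −¼ ln(0.660606) = 0.103649.
d = 0.201220 + 0.103649 = 0.304869.

0.30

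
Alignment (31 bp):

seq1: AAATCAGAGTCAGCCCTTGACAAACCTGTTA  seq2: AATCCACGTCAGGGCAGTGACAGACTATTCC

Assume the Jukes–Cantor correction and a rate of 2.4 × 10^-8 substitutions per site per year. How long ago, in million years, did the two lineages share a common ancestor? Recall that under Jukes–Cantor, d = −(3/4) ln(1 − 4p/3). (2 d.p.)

20.53

The sequences differ at 17 of 31 sites, so p = 17/31 ≈ 0.548387.
d = −(3/4) ln(1 − 4p/3) = −0.75 ln(1 − 0.731183) = −0.75 ln(0.268817)
  = −0.75 × (-1.313724) = 0.985293 substitutions/site.
Under a molecular clock d = 2μt, so t = d/(2μ) = 0.985293 / (2 × 2.4 × 10^-8) = 20.53 million years.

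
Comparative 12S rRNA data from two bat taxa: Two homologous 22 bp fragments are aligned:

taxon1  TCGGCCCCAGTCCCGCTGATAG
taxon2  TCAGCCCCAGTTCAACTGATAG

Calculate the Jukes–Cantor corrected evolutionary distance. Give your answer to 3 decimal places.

0.208

The sequences differ at 4 of 22 sites (3, 12, 14, 15), so p = 4/22 ≈ 0.181818.
d = −(3/4) ln(1 − 4p/3) = −0.75 ln(1 − 0.242424) = −0.75 ln(0.757576)
  = −0.75 × (-0.277631) = 0.208223 substitutions/site.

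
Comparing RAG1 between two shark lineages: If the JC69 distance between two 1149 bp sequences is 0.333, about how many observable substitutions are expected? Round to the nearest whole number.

309

Invert JC69: p = (3/4)(1 − e^(−4d/3)) = 0.75 × (1 − e^(-0.444)) = 0.75 × (1 − 0.641465) = 0.268901.
Expected differing sites = pL ≈ 0.268901 × 1149 = 308.967249 ≈ 309.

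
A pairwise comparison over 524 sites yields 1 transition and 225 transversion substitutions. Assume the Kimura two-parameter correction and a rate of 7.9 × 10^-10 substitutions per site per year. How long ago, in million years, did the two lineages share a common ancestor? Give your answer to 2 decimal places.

P = 1/524 ≈ 0.001908 and Q = 225/524 ≈ 0.429389.
Under the Kimura two-parameter model, d = −½ ln(1 − 2P − Q) − ¼ ln(1 − 2Q).
1 − 2P − Q = 0.566795, giving −½ ln(0.566795) = 0.283879.
1 − 2Q = 0.141222, giving −¼ ln(0.141222) = 0.489356.
d = 0.283879 + 0.489356 = 0.773235.
Under a molecular clock d = 2μt, so t = d/(2μ) = 0.773235 / (2 × 7.9 × 10^-10) = 489.39 million years.

489.39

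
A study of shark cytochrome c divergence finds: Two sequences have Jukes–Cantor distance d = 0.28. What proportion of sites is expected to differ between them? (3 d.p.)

p = (3/4)(1 − e^(−4d/3)) = 0.75 × (1 − e^(-0.373333)) = 0.75 × (1 − 0.688436) = 0.233673.

0.234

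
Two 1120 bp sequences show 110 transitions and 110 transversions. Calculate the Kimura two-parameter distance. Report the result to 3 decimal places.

P = 110/1120 ≈ 0.098214 and Q = 110/1120 ≈ 0.098214.
Under the Kimura two-parameter model, d = −½ ln(1 − 2P − Q) − ¼ ln(1 − 2Q).
1 − 2P − Q = 0.705358, giving −½ ln(0.705358) = 0.174525.
1 − 2Q = 0.803572, giving −¼ ln(0.803572) = 0.054672.
d = 0.174525 + 0.054672 = 0.229197.

0.229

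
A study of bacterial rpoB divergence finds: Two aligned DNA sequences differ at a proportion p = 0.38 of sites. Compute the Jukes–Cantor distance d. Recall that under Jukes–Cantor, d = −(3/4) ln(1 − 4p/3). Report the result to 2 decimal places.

0.53

d = −(3/4) ln(1 − 4p/3) = −0.75 ln(1 − 0.506667) = −0.75 ln(0.493333)
  = −0.75 × (-0.706571) = 0.529928 substitutions/site.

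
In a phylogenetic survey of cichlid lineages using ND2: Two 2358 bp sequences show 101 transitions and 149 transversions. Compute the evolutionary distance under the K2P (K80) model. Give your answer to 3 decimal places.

P = 101/2358 ≈ 0.042833 and Q = 149/2358 ≈ 0.063189.
Under the Kimura two-parameter model, d = −½ ln(1 − 2P − Q) − ¼ ln(1 − 2Q).
1 − 2P − Q = 0.851145, giving −½ ln(0.851145) = 0.080586.
1 − 2Q = 0.873622, giving −¼ ln(0.873622) = 0.033777.
d = 0.080586 + 0.033777 = 0.114363.

0.114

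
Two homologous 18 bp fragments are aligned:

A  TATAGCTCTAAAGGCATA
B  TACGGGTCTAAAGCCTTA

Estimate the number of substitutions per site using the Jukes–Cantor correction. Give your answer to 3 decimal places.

0.347

The sequences differ at 5 of 18 sites (3, 4, 6, 14, 16), so p = 5/18 ≈ 0.277778.
d = −(3/4) ln(1 − 4p/3) = −0.75 ln(1 − 0.370371) = −0.75 ln(0.629629)
  = −0.75 × (-0.462625) = 0.346969 substitutions/site.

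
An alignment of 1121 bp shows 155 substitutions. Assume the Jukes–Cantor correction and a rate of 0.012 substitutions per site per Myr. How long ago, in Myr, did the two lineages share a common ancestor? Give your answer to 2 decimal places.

6.37

p = 155/1121 ≈ 0.138269.
d = −(3/4) ln(1 − 4p/3) = −0.75 ln(1 − 0.184359) = −0.75 ln(0.815641)
  = −0.75 × (-0.203781) = 0.152836 substitutions/site.
Under a molecular clock d = 2μt, so t = d/(2μ) = 0.152836 / (2 × 0.012) = 6.37 Myr.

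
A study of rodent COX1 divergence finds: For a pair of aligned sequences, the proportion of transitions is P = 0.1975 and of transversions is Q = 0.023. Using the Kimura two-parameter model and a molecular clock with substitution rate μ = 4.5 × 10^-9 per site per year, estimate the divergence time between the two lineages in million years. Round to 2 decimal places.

31.38

Under the Kimura two-parameter model, d = −½ ln(1 − 2P − Q) − ¼ ln(1 − 2Q).
1 − 2P − Q = 0.582, giving −½ ln(0.582) = 0.270642.
1 − 2Q = 0.954, giving −¼ ln(0.954) = 0.011773.
d = 0.270642 + 0.011773 = 0.282415.
Under a molecular clock d = 2μt, so t = d/(2μ) = 0.282415 / (2 × 4.5 × 10^-9) = 31.38 million years.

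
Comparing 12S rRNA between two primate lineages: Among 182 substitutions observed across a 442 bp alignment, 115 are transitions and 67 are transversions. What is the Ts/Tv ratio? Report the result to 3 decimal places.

1.716

R = 115/67 = 1.716417… ≈ 1.716 (to 3 d.p.).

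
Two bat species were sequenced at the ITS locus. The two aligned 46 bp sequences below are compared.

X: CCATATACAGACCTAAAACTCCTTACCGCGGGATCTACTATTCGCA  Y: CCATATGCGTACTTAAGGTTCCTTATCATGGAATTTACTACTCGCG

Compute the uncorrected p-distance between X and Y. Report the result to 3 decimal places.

0.304

The sequences differ at 14 of 46 positions.
p = 14/46 = 0.304347… ≈ 0.304 (to 3 d.p.).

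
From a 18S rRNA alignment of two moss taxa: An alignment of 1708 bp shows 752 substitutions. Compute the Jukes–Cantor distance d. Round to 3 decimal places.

p = 752/1708 ≈ 0.440281.
d = −(3/4) ln(1 − 4p/3) = −0.75 ln(1 − 0.587041) = −0.75 ln(0.412959)
  = −0.75 × (-0.884407) = 0.663305 substitutions/site.

0.663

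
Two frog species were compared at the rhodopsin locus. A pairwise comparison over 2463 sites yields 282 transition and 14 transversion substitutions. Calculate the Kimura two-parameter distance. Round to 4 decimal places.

P = 282/2463 ≈ 0.114495 and Q = 14/2463 ≈ 0.005684.
Under the Kimura two-parameter model, d = −½ ln(1 − 2P − Q) − ¼ ln(1 − 2Q).
1 − 2P − Q = 0.765326, giving −½ ln(0.765326) = 0.133727.
1 − 2Q = 0.988632, giving −¼ ln(0.988632) = 0.002858.
d = 0.133727 + 0.002858 = 0.136585.

0.1366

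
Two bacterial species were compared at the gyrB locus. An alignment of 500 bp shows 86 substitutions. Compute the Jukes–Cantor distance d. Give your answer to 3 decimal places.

p = 86/500 = 0.172.
d = −(3/4) ln(1 − 4p/3) = −0.75 ln(1 − 0.229333) = −0.75 ln(0.770667)
  = −0.75 × (-0.260499) = 0.195374 substitutions/site.

0.195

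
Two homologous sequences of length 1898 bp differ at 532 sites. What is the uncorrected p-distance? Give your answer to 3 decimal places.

0.280

p = 532/1898 = 0.280295… ≈ 0.280 (to 3 d.p.).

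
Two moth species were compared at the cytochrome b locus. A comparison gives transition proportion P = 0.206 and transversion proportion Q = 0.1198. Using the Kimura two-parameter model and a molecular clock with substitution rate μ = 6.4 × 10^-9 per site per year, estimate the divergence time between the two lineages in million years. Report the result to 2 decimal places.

Under the Kimura two-parameter model, d = −½ ln(1 − 2P − Q) − ¼ ln(1 − 2Q).
1 − 2P − Q = 0.4682, giving −½ ln(0.4682) = 0.379430.
1 − 2Q = 0.7604, giving −¼ ln(0.7604) = 0.068478.
d = 0.379430 + 0.068478 = 0.447908.
Under a molecular clock d = 2μt, so t = d/(2μ) = 0.447908 / (2 × 6.4 × 10^-9) = 34.99 million years.

34.99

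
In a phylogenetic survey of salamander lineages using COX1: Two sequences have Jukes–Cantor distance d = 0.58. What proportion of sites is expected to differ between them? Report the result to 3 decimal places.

p = (3/4)(1 − e^(−4d/3)) = 0.75 × (1 − e^(-0.773333)) = 0.75 × (1 − 0.461472) = 0.403896.

0.404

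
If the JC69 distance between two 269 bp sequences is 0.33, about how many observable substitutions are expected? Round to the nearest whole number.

72

Invert JC69: p = (3/4)(1 − e^(−4d/3)) = 0.75 × (1 − e^(-0.44)) = 0.75 × (1 − 0.644036) = 0.266973.
Expected differing sites = pL ≈ 0.266973 × 269 = 71.815737 ≈ 72.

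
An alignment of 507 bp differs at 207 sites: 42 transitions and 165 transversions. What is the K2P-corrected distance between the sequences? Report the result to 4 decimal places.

0.6009

P = 42/507 ≈ 0.08284 and Q = 165/507 ≈ 0.325444.
Under the Kimura two-parameter model, d = −½ ln(1 − 2P − Q) − ¼ ln(1 − 2Q).
1 − 2P − Q = 0.508876, giving −½ ln(0.508876) = 0.337775.
1 − 2Q = 0.349112, giving −¼ ln(0.349112) = 0.263091.
d = 0.337775 + 0.263091 = 0.600866.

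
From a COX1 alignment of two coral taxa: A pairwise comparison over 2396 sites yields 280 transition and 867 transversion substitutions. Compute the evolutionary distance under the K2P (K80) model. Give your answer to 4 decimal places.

0.7742

P = 280/2396 ≈ 0.116861 and Q = 867/2396 ≈ 0.361853.
Under the Kimura two-parameter model, d = −½ ln(1 − 2P − Q) − ¼ ln(1 − 2Q).
1 − 2P − Q = 0.404425, giving −½ ln(0.404425) = 0.452644.
1 − 2Q = 0.276294, giving −¼ ln(0.276294) = 0.321572.
d = 0.452644 + 0.321572 = 0.774216.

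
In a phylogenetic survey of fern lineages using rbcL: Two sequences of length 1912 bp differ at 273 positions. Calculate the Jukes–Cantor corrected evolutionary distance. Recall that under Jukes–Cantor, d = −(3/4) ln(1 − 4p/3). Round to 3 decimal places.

p = 273/1912 ≈ 0.142782.
d = −(3/4) ln(1 − 4p/3) = −0.75 ln(1 − 0.190376) = −0.75 ln(0.809624)
  = −0.75 × (-0.211185) = 0.158389 substitutions/site.

0.158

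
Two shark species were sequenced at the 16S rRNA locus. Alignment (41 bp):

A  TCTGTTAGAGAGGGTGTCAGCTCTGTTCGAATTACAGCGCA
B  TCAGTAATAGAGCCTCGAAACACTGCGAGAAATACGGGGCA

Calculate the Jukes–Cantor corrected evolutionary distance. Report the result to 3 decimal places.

The sequences differ at 16 of 41 sites, so p = 16/41 ≈ 0.390244.
d = −(3/4) ln(1 − 4p/3) = −0.75 ln(1 − 0.520325) = −0.75 ln(0.479675)
  = −0.75 × (-0.734646) = 0.550985 substitutions/site.

0.551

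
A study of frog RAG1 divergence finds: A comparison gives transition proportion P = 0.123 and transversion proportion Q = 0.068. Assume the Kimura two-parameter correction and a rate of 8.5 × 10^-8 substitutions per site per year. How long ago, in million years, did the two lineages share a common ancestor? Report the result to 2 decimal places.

1.32

Under the Kimura two-parameter model, d = −½ ln(1 − 2P − Q) − ¼ ln(1 − 2Q).
1 − 2P − Q = 0.686, giving −½ ln(0.686) = 0.188439.
1 − 2Q = 0.864, giving −¼ ln(0.864) = 0.036546.
d = 0.188439 + 0.036546 = 0.224985.
Under a molecular clock d = 2μt, so t = d/(2μ) = 0.224985 / (2 × 8.5 × 10^-8) = 1.32 million years.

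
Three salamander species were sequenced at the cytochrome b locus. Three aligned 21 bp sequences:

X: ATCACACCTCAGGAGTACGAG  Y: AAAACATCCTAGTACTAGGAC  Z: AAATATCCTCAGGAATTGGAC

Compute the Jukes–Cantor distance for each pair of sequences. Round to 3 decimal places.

X–Y: 9/21 sites differ → p ≈ 0.428571, d = −0.75 ln(1 − 0.571428) = 0.635472 ≈ 0.635.
X–Z: 9/21 sites differ → p ≈ 0.428571, d = −0.75 ln(1 − 0.571428) = 0.635472 ≈ 0.635.
Y–Z: 9/21 sites differ → p ≈ 0.428571, d = −0.75 ln(1 − 0.571428) = 0.635472 ≈ 0.635.

d(X,Y) = 0.635, d(X,Z) = 0.635, d(Y,Z) = 0.635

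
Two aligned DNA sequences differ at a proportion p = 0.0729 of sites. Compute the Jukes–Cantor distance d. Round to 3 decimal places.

d = −(3/4) ln(1 − 4p/3) = −0.75 ln(1 − 0.0972) = −0.75 ln(0.9028)
  = −0.75 × (-0.102254) = 0.076691 substitutions/site.

0.077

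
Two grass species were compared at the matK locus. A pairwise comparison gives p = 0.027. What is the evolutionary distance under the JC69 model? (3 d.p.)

d = −(3/4) ln(1 − 4p/3) = −0.75 ln(1 − 0.036) = −0.75 ln(0.964)
  = −0.75 × (-0.036664) = 0.027498 substitutions/site.

0.027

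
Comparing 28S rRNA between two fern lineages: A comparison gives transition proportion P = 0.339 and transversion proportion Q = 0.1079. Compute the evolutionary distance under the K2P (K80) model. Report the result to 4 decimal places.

Under the Kimura two-parameter model, d = −½ ln(1 − 2P − Q) − ¼ ln(1 − 2Q).
1 − 2P − Q = 0.2141, giving −½ ln(0.2141) = 0.770656.
1 − 2Q = 0.7842, giving −¼ ln(0.7842) = 0.060773.
d = 0.770656 + 0.060773 = 0.831429.

0.8314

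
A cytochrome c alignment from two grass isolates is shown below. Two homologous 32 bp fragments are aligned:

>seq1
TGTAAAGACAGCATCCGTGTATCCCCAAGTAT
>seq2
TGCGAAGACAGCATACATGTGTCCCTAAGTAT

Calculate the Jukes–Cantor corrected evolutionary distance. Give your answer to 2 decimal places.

The sequences differ at 6 of 32 sites (3, 4, 15, 17, 21, 26), so p = 6/32 = 0.1875.
d = −(3/4) ln(1 − 4p/3) = −0.75 ln(1 − 0.25) = −0.75 ln(0.75)
  = −0.75 × (-0.287682) = 0.215762 substitutions/site.

0.22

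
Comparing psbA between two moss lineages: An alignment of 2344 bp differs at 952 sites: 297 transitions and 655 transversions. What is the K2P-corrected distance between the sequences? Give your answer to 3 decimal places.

0.585

P = 297/2344 ≈ 0.126706 and Q = 655/2344 ≈ 0.279437.
Under the Kimura two-parameter model, d = −½ ln(1 − 2P − Q) − ¼ ln(1 − 2Q).
1 − 2P − Q = 0.467151, giving −½ ln(0.467151) = 0.380551.
1 − 2Q = 0.441126, giving −¼ ln(0.441126) = 0.204606.
d = 0.380551 + 0.204606 = 0.585157.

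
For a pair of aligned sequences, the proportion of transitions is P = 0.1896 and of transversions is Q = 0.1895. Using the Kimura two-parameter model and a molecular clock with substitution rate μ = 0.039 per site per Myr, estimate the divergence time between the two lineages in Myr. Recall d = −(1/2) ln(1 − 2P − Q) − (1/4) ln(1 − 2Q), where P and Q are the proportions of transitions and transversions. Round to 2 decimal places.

Under the Kimura two-parameter model, d = −½ ln(1 − 2P − Q) − ¼ ln(1 − 2Q).
1 − 2P − Q = 0.4313, giving −½ ln(0.4313) = 0.420476.
1 − 2Q = 0.621, giving −¼ ln(0.621) = 0.119106.
d = 0.420476 + 0.119106 = 0.539582.
Under a molecular clock d = 2μt, so t = d/(2μ) = 0.539582 / (2 × 0.039) = 6.92 Myr.

6.92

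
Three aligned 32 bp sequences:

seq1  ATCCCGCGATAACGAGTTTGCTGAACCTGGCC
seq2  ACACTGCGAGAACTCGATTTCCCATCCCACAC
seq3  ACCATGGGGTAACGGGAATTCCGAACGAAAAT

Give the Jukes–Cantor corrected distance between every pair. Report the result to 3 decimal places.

d(seq1,seq2) = 0.736, d(seq1,seq3) = 0.824, d(seq2,seq3) = 0.657

seq1–seq2: 15/32 sites differ → p = 0.46875, d = −0.75 ln(1 − 0.625) = 0.735622 ≈ 0.736.
seq1–seq3: 16/32 sites differ → p = 0.5, d = −0.75 ln(1 − 0.666667) = 0.823960 ≈ 0.824.
seq2–seq3: 14/32 sites differ → p = 0.4375, d = −0.75 ln(1 − 0.583333) = 0.656601 ≈ 0.657.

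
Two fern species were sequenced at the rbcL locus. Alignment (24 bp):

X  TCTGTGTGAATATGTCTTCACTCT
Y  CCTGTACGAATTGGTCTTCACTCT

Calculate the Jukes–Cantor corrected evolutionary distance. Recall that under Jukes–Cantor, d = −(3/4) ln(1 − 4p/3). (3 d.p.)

The sequences differ at 5 of 24 sites (1, 6, 7, 12, 13), so p = 5/24 ≈ 0.208333.
d = −(3/4) ln(1 − 4p/3) = −0.75 ln(1 − 0.277777) = −0.75 ln(0.722223)
  = −0.75 × (-0.325421) = 0.244066 substitutions/site.

0.244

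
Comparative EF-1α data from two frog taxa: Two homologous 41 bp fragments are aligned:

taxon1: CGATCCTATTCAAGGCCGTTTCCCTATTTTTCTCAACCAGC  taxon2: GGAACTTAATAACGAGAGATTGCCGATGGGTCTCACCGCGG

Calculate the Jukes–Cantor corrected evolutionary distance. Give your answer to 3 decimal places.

The sequences differ at 19 of 41 sites, so p = 19/41 ≈ 0.463415.
d = −(3/4) ln(1 − 4p/3) = −0.75 ln(1 − 0.617887) = −0.75 ln(0.382113)
  = −0.75 × (-0.962039) = 0.721529 substitutions/site.

0.722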